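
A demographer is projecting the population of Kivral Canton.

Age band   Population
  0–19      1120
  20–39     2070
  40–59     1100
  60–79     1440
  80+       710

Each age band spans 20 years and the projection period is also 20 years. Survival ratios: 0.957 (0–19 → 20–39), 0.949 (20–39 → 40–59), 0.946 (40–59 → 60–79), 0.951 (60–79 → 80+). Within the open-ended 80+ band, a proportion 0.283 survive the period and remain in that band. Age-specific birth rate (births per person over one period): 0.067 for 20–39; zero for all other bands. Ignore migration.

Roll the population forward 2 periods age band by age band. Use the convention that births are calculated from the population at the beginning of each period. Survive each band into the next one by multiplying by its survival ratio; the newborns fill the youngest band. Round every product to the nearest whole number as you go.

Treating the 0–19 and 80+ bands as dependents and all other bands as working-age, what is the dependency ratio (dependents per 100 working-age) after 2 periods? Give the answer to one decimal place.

50.1

(Bands numbered youngest = 1 to oldest = 5.)
Period 1:
Births: 2070 × 0.067 = 139
Band 2: 1120 × 0.957 = 1072
Band 3: 2070 × 0.949 = 1964
Band 4: 1100 × 0.946 = 1041
Band 5: 1440 × 0.951 + 710 × 0.283 = 1369 + 201 = 1570
End of period: [139, 1072, 1964, 1041, 1570]
Period 2:
Births: 1072 × 0.067 = 72
Band 2: 139 × 0.957 = 133
Band 3: 1072 × 0.949 = 1017
Band 4: 1964 × 0.946 = 1858
Band 5: 1041 × 0.951 + 1570 × 0.283 = 990 + 444 = 1434
End of period: [72, 133, 1017, 1858, 1434]
Dependents (band 0–19 + band 80+) = 72 + 1434 = 1506; working-age = 3008; ratio = 1506/3008 × 100 = 50.1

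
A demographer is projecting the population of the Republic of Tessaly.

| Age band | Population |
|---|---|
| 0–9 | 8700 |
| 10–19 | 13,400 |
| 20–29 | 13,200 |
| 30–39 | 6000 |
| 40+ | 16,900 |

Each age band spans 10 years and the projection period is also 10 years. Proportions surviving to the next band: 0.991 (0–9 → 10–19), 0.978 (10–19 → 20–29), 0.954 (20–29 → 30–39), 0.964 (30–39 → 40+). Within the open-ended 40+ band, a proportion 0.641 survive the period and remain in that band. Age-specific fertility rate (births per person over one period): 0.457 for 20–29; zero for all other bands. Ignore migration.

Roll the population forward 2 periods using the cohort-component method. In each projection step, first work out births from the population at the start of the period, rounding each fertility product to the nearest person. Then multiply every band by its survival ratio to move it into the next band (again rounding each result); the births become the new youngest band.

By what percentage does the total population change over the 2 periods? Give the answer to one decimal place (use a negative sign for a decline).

-4.3

(Groups numbered youngest = 1 to oldest = 5.)
Period 1.
Births: 13200 × 0.457 = 6032
Group 2: 8700 × 0.991 = 8622
Group 3: 13400 × 0.978 = 13105
Group 4: 13200 × 0.954 = 12593
Group 5: 6000 × 0.964 + 16900 × 0.641 = 5784 + 10833 = 16617
End of period: [6032, 8622, 13105, 12593, 16617]
Period 2.
Births: 13105 × 0.457 = 5989
Group 2: 6032 × 0.991 = 5978
Group 3: 8622 × 0.978 = 8432
Group 4: 13105 × 0.954 = 12502
Group 5: 12593 × 0.964 + 16617 × 0.641 = 12140 + 10651 = 22791
End of period: [5989, 5978, 8432, 12502, 22791]
Total: 58200 → 55692; change = -2508; percentage change = -4.3%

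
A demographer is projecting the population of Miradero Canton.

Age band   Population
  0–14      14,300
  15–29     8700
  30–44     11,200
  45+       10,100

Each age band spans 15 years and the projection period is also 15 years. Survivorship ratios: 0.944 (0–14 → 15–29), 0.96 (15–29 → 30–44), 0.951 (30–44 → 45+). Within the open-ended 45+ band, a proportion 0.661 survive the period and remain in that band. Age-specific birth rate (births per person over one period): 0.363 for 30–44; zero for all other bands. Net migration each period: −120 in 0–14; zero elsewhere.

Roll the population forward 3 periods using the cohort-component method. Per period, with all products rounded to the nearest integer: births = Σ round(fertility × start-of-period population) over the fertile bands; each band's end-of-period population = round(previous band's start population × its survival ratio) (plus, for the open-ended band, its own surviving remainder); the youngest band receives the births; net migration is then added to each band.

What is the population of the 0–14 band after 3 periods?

After projecting period 1:
Births: 11200 × 0.363 = 4066
15–29: 14300 × 0.944 = 13499
30–44: 8700 × 0.96 = 8352
45+: 11200 × 0.951 + 10100 × 0.661 = 10651 + 6676 = 17327
Net migration: 0–14 − 120 → 3946
Giving 3946 / 13499 / 8352 / 17327.
After projecting period 2:
Births: 8352 × 0.363 = 3032
15–29: 3946 × 0.944 = 3725
30–44: 13499 × 0.96 = 12959
45+: 8352 × 0.951 + 17327 × 0.661 = 7943 + 11453 = 19396
Net migration: 0–14 − 120 → 2912
Giving 2912 / 3725 / 12959 / 19396.
After projecting period 3:
Births: 12959 × 0.363 = 4704
15–29: 2912 × 0.944 = 2749
30–44: 3725 × 0.96 = 3576
45+: 12959 × 0.951 + 19396 × 0.661 = 12324 + 12821 = 25145
Net migration: 0–14 − 120 → 4584
Giving 4584 / 2749 / 3576 / 25145.

4584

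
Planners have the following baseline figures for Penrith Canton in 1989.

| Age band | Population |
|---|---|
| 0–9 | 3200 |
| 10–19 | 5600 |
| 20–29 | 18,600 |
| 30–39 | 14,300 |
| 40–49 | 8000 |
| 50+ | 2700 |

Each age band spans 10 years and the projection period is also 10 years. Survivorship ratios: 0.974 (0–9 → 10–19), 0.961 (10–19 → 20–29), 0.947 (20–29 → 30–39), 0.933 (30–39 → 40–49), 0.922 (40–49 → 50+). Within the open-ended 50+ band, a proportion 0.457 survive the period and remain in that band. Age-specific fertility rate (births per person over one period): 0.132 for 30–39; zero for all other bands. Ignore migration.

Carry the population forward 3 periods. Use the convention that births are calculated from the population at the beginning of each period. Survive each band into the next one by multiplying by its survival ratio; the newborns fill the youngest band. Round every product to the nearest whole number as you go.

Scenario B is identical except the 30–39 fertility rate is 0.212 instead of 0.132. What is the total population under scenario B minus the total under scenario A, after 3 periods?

After projecting period 1:
Births: 14300 × 0.132 = 1888
10–19: 3200 × 0.974 = 3117
20–29: 5600 × 0.961 = 5382
30–39: 18600 × 0.947 = 17614
40–49: 14300 × 0.933 = 13342
50+: 8000 × 0.922 + 2700 × 0.457 = 7376 + 1234 = 8610
Giving 1888 / 3117 / 5382 / 17614 / 13342 / 8610.
After projecting period 2:
Births: 17614 × 0.132 = 2325
10–19: 1888 × 0.974 = 1839
20–29: 3117 × 0.961 = 2995
30–39: 5382 × 0.947 = 5097
40–49: 17614 × 0.933 = 16434
50+: 13342 × 0.922 + 8610 × 0.457 = 12301 + 3935 = 16236
Giving 2325 / 1839 / 2995 / 5097 / 16434 / 16236.
After projecting period 3:
Births: 5097 × 0.132 = 673
10–19: 2325 × 0.974 = 2265
20–29: 1839 × 0.961 = 1767
30–39: 2995 × 0.947 = 2836
40–49: 5097 × 0.933 = 4756
50+: 16434 × 0.922 + 16236 × 0.457 = 15152 + 7420 = 22572
Giving 673 / 2265 / 1767 / 2836 / 4756 / 22572.
Scenario A total after 3 periods: 34869
Scenario B projection —
After projecting period 1:
Births: 14300 × 0.212 = 3032
10–19: 3200 × 0.974 = 3117
20–29: 5600 × 0.961 = 5382
30–39: 18600 × 0.947 = 17614
40–49: 14300 × 0.933 = 13342
50+: 8000 × 0.922 + 2700 × 0.457 = 7376 + 1234 = 8610
Giving 3032 / 3117 / 5382 / 17614 / 13342 / 8610.
After projecting period 2:
Births: 17614 × 0.212 = 3734
10–19: 3032 × 0.974 = 2953
20–29: 3117 × 0.961 = 2995
30–39: 5382 × 0.947 = 5097
40–49: 17614 × 0.933 = 16434
50+: 13342 × 0.922 + 8610 × 0.457 = 12301 + 3935 = 16236
Giving 3734 / 2953 / 2995 / 5097 / 16434 / 16236.
After projecting period 3:
Births: 5097 × 0.212 = 1081
10–19: 3734 × 0.974 = 3637
20–29: 2953 × 0.961 = 2838
30–39: 2995 × 0.947 = 2836
40–49: 5097 × 0.933 = 4756
50+: 16434 × 0.922 + 16236 × 0.457 = 15152 + 7420 = 22572
Giving 1081 / 3637 / 2838 / 2836 / 4756 / 22572.
Scenario B total after 3 periods: 37720
Difference B − A = 37720 − 34869 = 2851

2851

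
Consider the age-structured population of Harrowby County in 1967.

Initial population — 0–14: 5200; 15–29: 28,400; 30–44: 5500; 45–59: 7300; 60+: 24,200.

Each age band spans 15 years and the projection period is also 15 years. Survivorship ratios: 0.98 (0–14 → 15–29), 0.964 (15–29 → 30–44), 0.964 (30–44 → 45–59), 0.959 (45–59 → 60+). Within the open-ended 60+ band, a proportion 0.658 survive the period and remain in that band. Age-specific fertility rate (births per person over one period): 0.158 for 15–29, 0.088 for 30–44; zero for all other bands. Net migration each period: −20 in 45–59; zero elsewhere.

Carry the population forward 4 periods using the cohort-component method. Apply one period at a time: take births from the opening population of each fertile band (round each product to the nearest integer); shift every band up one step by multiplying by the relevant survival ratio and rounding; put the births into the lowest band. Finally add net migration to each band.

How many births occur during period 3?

Period 1.
Births: 28400 * 0.158 = 4487, 5500 * 0.088 = 484 — total 4971
15–29: 5200 * 0.98 = 5096
30–44: 28400 * 0.964 = 27378
45–59: 5500 * 0.964 = 5302
60+: 7300 * 0.959 + 24200 * 0.658 = 7001 + 15924 = 22925
Net migration: 45–59 − 20 → 5282
Population now: 0–14=4971, 15–29=5096, 30–44=27378, 45–59=5282, 60+=22925
Period 2.
Births: 5096 * 0.158 = 805, 27378 * 0.088 = 2409 — total 3214
15–29: 4971 * 0.98 = 4872
30–44: 5096 * 0.964 = 4913
45–59: 27378 * 0.964 = 26392
60+: 5282 * 0.959 + 22925 * 0.658 = 5065 + 15085 = 20150
Net migration: 45–59 − 20 → 26372
Population now: 0–14=3214, 15–29=4872, 30–44=4913, 45–59=26372, 60+=20150
Period 3.
Births: 4872 * 0.158 = 770, 4913 * 0.088 = 432 — total 1202
15–29: 3214 * 0.98 = 3150
30–44: 4872 * 0.964 = 4697
45–59: 4913 * 0.964 = 4736
60+: 26372 * 0.959 + 20150 * 0.658 = 25291 + 13259 = 38550
Net migration: 45–59 − 20 → 4716
Population now: 0–14=1202, 15–29=3150, 30–44=4697, 45–59=4716, 60+=38550

1202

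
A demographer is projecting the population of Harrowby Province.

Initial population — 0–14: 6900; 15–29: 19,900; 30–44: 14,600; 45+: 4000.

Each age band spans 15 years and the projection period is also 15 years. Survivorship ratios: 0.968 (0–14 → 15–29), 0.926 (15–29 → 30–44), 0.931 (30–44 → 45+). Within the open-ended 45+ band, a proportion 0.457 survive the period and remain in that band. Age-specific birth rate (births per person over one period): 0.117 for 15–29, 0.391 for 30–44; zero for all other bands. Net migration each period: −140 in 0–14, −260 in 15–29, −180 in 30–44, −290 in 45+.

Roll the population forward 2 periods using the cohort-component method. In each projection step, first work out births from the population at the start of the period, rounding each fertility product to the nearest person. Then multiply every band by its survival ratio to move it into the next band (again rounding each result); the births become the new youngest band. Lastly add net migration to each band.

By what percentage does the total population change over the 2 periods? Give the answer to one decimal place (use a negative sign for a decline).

Period 1:
Births: 19900 × 0.117 = 2328  |  14600 × 0.391 = 5709 → 8037
15–29: 6900 × 0.968 = 6679
30–44: 19900 × 0.926 = 18427
45+: 14600 × 0.931 + 4000 × 0.457 = 13593 + 1828 = 15421
Net migration: 0–14 − 140 → 7897; 15–29 − 260 → 6419; 30–44 − 180 → 18247; 45+ − 290 → 15131
Giving 7897 / 6419 / 18247 / 15131.
Period 2:
Births: 6419 × 0.117 = 751  |  18247 × 0.391 = 7135 → 7886
15–29: 7897 × 0.968 = 7644
30–44: 6419 × 0.926 = 5944
45+: 18247 × 0.931 + 15131 × 0.457 = 16988 + 6915 = 23903
Net migration: 0–14 − 140 → 7746; 15–29 − 260 → 7384; 30–44 − 180 → 5764; 45+ − 290 → 23613
Giving 7746 / 7384 / 5764 / 23613.
Total: 45400 → 44507; change = -893; percentage change = -2.0%

-2.0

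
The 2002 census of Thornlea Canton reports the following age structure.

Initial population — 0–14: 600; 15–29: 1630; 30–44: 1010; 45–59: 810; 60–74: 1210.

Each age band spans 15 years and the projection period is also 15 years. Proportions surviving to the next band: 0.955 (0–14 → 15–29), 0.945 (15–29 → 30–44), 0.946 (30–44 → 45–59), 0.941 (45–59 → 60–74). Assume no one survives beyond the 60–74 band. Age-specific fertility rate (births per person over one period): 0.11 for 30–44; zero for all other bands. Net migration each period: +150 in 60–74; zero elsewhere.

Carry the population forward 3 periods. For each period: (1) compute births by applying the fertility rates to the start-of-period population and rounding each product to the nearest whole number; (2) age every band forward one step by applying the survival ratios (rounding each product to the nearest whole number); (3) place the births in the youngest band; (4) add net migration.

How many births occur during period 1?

111

— Period 1 —
Births: 1010 × 0.11 = 111
15–29: 600 × 0.955 = 573
30–44: 1630 × 0.945 = 1540
45–59: 1010 × 0.946 = 955
60–74: 810 × 0.941 = 762
Net migration: 60–74 + 150 → 912
→ [111, 573, 1540, 955, 912]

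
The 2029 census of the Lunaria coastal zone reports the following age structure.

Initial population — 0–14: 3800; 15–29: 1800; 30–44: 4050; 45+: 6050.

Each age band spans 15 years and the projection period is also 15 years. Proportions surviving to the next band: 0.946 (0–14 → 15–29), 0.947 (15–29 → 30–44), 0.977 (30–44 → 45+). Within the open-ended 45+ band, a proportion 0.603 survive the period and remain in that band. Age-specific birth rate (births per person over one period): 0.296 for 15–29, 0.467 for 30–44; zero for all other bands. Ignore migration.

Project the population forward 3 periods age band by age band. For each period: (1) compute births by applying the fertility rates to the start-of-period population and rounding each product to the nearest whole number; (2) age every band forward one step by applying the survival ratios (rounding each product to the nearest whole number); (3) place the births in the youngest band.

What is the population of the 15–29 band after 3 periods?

1760

Call the groups 1 to 4, youngest first.
After projecting period 1:
Births: 1800 × 0.296 = 533  |  4050 × 0.467 = 1891 → total 2424
Group 2: 3800 × 0.946 = 3595
Group 3: 1800 × 0.947 = 1705
Group 4: 4050 × 0.977 + 6050 × 0.603 = 3957 + 3648 = 7605
End of period: [2424, 3595, 1705, 7605]
After projecting period 2:
Births: 3595 × 0.296 = 1064  |  1705 × 0.467 = 796 → total 1860
Group 2: 2424 × 0.946 = 2293
Group 3: 3595 × 0.947 = 3404
Group 4: 1705 × 0.977 + 7605 × 0.603 = 1666 + 4586 = 6252
End of period: [1860, 2293, 3404, 6252]
After projecting period 3:
Births: 2293 × 0.296 = 679  |  3404 × 0.467 = 1590 → total 2269
Group 2: 1860 × 0.946 = 1760
Group 3: 2293 × 0.947 = 2171
Group 4: 3404 × 0.977 + 6252 × 0.603 = 3326 + 3770 = 7096
End of period: [2269, 1760, 2171, 7096]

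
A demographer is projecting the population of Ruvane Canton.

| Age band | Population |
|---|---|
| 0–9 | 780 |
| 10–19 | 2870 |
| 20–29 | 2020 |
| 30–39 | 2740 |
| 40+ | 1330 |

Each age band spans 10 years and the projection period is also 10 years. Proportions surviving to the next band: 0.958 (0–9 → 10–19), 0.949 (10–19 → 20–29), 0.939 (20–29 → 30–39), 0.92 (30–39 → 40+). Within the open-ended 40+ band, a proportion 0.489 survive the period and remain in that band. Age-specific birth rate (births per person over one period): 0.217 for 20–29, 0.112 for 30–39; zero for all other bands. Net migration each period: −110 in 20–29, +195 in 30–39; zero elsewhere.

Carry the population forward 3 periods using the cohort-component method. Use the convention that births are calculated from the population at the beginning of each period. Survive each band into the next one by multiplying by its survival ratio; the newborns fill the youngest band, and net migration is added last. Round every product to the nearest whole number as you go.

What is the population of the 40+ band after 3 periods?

After projecting period 1:
Births: 2020 × 0.217 = 438 ; 2740 × 0.112 = 307 ⇒ total 745
10–19: 780 × 0.958 = 747
20–29: 2870 × 0.949 = 2724
30–39: 2020 × 0.939 = 1897
40+: 2740 × 0.92 + 1330 × 0.489 = 2521 + 650 = 3171
Net migration: 20–29 − 110 → 2614; 30–39 + 195 → 2092
Giving 745 / 747 / 2614 / 2092 / 3171.
After projecting period 2:
Births: 2614 × 0.217 = 567 ; 2092 × 0.112 = 234 ⇒ total 801
10–19: 745 × 0.958 = 714
20–29: 747 × 0.949 = 709
30–39: 2614 × 0.939 = 2455
40+: 2092 × 0.92 + 3171 × 0.489 = 1925 + 1551 = 3476
Net migration: 20–29 − 110 → 599; 30–39 + 195 → 2650
Giving 801 / 714 / 599 / 2650 / 3476.
After projecting period 3:
Births: 599 × 0.217 = 130 ; 2650 × 0.112 = 297 ⇒ total 427
10–19: 801 × 0.958 = 767
20–29: 714 × 0.949 = 678
30–39: 599 × 0.939 = 562
40+: 2650 × 0.92 + 3476 × 0.489 = 2438 + 1700 = 4138
Net migration: 20–29 − 110 → 568; 30–39 + 195 → 757
Giving 427 / 767 / 568 / 757 / 4138.

4138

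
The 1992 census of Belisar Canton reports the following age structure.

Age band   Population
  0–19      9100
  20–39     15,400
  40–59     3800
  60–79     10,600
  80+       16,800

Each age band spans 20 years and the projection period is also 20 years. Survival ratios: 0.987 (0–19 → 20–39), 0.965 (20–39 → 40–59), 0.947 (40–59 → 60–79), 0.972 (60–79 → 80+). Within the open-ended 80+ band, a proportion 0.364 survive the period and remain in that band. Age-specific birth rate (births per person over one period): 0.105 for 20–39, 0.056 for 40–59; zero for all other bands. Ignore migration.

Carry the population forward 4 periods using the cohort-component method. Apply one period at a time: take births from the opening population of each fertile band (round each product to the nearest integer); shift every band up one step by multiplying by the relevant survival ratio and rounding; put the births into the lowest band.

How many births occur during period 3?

675

Numbering the groups 1..5 from youngest to oldest:
[period 1]
Births: 15400 × 0.105 = 1617 ; 3800 × 0.056 = 213 — total 1830
Group 2: 9100 × 0.987 = 8982
Group 3: 15400 × 0.965 = 14861
Group 4: 3800 × 0.947 = 3599
Group 5: 10600 × 0.972 + 16800 × 0.364 = 10303 + 6115 = 16418
End of period: [1830, 8982, 14861, 3599, 16418]
[period 2]
Births: 8982 × 0.105 = 943 ; 14861 × 0.056 = 832 — total 1775
Group 2: 1830 × 0.987 = 1806
Group 3: 8982 × 0.965 = 8668
Group 4: 14861 × 0.947 = 14073
Group 5: 3599 × 0.972 + 16418 × 0.364 = 3498 + 5976 = 9474
End of period: [1775, 1806, 8668, 14073, 9474]
[period 3]
Births: 1806 × 0.105 = 190 ; 8668 × 0.056 = 485 — total 675
Group 2: 1775 × 0.987 = 1752
Group 3: 1806 × 0.965 = 1743
Group 4: 8668 × 0.947 = 8209
Group 5: 14073 × 0.972 + 9474 × 0.364 = 13679 + 3449 = 17128
End of period: [675, 1752, 1743, 8209, 17128]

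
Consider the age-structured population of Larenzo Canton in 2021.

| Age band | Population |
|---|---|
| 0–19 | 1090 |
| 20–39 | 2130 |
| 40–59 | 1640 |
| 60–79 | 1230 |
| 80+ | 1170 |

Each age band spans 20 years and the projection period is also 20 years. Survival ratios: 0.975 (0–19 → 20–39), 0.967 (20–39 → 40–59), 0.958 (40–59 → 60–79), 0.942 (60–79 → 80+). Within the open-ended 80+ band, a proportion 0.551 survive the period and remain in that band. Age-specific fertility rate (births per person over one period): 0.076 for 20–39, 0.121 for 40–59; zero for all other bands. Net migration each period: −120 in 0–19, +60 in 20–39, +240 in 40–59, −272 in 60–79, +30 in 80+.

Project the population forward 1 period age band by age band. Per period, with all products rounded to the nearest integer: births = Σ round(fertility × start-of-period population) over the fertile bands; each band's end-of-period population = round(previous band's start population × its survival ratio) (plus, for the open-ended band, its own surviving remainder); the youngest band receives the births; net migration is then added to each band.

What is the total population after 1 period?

6796

Period 1.
Births: 2130 × 0.076 = 162  |  1640 × 0.121 = 198 → 360
20–39: 1090 × 0.975 = 1063
40–59: 2130 × 0.967 = 2060
60–79: 1640 × 0.958 = 1571
80+: 1230 × 0.942 + 1170 × 0.551 = 1159 + 645 = 1804
Net migration: 0–19 − 120 → 240; 20–39 + 60 → 1123; 40–59 + 240 → 2300; 60–79 − 272 → 1299; 80+ + 30 → 1834
Population now: 0–19=240, 20–39=1123, 40–59=2300, 60–79=1299, 80+=1834
Total after period 1: 240 + 1123 + 2300 + 1299 + 1834 = 6796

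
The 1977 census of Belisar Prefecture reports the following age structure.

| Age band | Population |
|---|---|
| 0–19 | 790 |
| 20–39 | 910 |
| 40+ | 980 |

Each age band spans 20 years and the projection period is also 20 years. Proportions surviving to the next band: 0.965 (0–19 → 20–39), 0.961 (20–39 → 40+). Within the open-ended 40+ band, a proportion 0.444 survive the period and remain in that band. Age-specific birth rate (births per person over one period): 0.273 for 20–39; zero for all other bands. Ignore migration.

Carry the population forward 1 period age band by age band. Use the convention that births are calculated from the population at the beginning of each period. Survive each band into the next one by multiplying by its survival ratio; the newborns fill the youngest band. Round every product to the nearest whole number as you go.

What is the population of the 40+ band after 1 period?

1310

— Period 1 —
Births: 910 × 0.273 = 248
20–39: 790 × 0.965 = 762
40+: 910 × 0.961 + 980 × 0.444 = 875 + 435 = 1310
Population now: 0–19=248, 20–39=762, 40+=1310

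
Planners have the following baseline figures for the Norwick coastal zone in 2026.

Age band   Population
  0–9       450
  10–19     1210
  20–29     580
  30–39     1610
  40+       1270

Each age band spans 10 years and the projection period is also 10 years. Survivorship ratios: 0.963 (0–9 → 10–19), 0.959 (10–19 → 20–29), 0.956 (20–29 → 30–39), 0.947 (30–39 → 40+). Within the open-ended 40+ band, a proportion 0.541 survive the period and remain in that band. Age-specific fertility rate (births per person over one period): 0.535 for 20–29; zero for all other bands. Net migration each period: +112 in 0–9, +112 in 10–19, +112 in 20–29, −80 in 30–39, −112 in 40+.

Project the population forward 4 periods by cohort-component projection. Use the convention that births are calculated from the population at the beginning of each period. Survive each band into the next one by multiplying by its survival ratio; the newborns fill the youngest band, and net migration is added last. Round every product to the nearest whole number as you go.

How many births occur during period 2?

681

Let band 1 be 0–9 through band 5 = 40+.
— Period 1 —
Births: 580 × 0.535 = 310
Band 2: 450 × 0.963 = 433
Band 3: 1210 × 0.959 = 1160
Band 4: 580 × 0.956 = 554
Band 5: 1610 × 0.947 + 1270 × 0.541 = 1525 + 687 = 2212
Net migration: Band 1 + 112 → 422; Band 2 + 112 → 545; Band 3 + 112 → 1272; Band 4 − 80 → 474; Band 5 − 112 → 2100
→ [422, 545, 1272, 474, 2100]
— Period 2 —
Births: 1272 × 0.535 = 681
Band 2: 422 × 0.963 = 406
Band 3: 545 × 0.959 = 523
Band 4: 1272 × 0.956 = 1216
Band 5: 474 × 0.947 + 2100 × 0.541 = 449 + 1136 = 1585
Net migration: Band 1 + 112 → 793; Band 2 + 112 → 518; Band 3 + 112 → 635; Band 4 − 80 → 1136; Band 5 − 112 → 1473
→ [793, 518, 635, 1136, 1473]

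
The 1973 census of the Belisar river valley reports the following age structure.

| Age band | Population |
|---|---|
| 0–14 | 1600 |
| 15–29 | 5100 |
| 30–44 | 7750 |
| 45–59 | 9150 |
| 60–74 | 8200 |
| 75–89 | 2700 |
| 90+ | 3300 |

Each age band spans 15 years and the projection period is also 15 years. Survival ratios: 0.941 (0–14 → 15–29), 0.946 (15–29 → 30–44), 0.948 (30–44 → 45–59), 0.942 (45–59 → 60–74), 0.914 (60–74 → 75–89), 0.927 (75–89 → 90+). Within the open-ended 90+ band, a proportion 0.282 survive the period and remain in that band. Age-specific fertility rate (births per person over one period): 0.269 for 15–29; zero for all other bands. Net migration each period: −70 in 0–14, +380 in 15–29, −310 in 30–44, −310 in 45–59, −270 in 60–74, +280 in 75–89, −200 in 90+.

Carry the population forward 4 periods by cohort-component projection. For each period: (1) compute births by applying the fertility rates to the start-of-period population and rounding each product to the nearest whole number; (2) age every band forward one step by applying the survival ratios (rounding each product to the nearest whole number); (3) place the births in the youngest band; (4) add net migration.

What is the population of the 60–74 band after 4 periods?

754

(Groups numbered youngest = 1 to oldest = 7.)
[period 1]
Births: 5100 × 0.269 = 1372
Group 2: 1600 × 0.941 = 1506
Group 3: 5100 × 0.946 = 4825
Group 4: 7750 × 0.948 = 7347
Group 5: 9150 × 0.942 = 8619
Group 6: 8200 × 0.914 = 7495
Group 7: 2700 × 0.927 + 3300 × 0.282 = 2503 + 931 = 3434
Net migration: Group 1 − 70 → 1302; Group 2 + 380 → 1886; Group 3 − 310 → 4515; Group 4 − 310 → 7037; Group 5 − 270 → 8349; Group 6 + 280 → 7775; Group 7 − 200 → 3234
→ [1302, 1886, 4515, 7037, 8349, 7775, 3234]
[period 2]
Births: 1886 × 0.269 = 507
Group 2: 1302 × 0.941 = 1225
Group 3: 1886 × 0.946 = 1784
Group 4: 4515 × 0.948 = 4280
Group 5: 7037 × 0.942 = 6629
Group 6: 8349 × 0.914 = 7631
Group 7: 7775 × 0.927 + 3234 × 0.282 = 7207 + 912 = 8119
Net migration: Group 1 − 70 → 437; Group 2 + 380 → 1605; Group 3 − 310 → 1474; Group 4 − 310 → 3970; Group 5 − 270 → 6359; Group 6 + 280 → 7911; Group 7 − 200 → 7919
→ [437, 1605, 1474, 3970, 6359, 7911, 7919]
[period 3]
Births: 1605 × 0.269 = 432
Group 2: 437 × 0.941 = 411
Group 3: 1605 × 0.946 = 1518
Group 4: 1474 × 0.948 = 1397
Group 5: 3970 × 0.942 = 3740
Group 6: 6359 × 0.914 = 5812
Group 7: 7911 × 0.927 + 7919 × 0.282 = 7333 + 2233 = 9566
Net migration: Group 1 − 70 → 362; Group 2 + 380 → 791; Group 3 − 310 → 1208; Group 4 − 310 → 1087; Group 5 − 270 → 3470; Group 6 + 280 → 6092; Group 7 − 200 → 9366
→ [362, 791, 1208, 1087, 3470, 6092, 9366]
[period 4]
Births: 791 × 0.269 = 213
Group 2: 362 × 0.941 = 341
Group 3: 791 × 0.946 = 748
Group 4: 1208 × 0.948 = 1145
Group 5: 1087 × 0.942 = 1024
Group 6: 3470 × 0.914 = 3172
Group 7: 6092 × 0.927 + 9366 × 0.282 = 5647 + 2641 = 8288
Net migration: Group 1 − 70 → 143; Group 2 + 380 → 721; Group 3 − 310 → 438; Group 4 − 310 → 835; Group 5 − 270 → 754; Group 6 + 280 → 3452; Group 7 − 200 → 8088
→ [143, 721, 438, 835, 754, 3452, 8088]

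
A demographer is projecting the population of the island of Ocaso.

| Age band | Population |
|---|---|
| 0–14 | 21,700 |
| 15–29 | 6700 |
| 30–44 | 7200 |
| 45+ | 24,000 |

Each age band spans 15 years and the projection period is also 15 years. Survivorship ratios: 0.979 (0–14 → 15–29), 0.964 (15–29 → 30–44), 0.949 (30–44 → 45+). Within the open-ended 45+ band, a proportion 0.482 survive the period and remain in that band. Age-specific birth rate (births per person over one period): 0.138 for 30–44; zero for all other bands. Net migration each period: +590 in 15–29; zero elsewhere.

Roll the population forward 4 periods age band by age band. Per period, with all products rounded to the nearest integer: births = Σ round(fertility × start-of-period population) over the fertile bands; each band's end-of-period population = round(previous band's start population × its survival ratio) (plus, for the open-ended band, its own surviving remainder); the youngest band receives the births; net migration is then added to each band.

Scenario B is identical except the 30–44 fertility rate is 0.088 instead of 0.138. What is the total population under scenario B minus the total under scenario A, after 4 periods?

-1763

Numbering the bands 1..4 from youngest to oldest:
Period 1:
Births: 7200 × 0.138 = 994
Band 2: 21700 × 0.979 = 21244
Band 3: 6700 × 0.964 = 6459
Band 4: 7200 × 0.949 + 24000 × 0.482 = 6833 + 11568 = 18401
Net migration: Band 2 + 590 → 21834
Population now: 0–14=994, 15–29=21834, 30–44=6459, 45+=18401
Period 2:
Births: 6459 × 0.138 = 891
Band 2: 994 × 0.979 = 973
Band 3: 21834 × 0.964 = 21048
Band 4: 6459 × 0.949 + 18401 × 0.482 = 6130 + 8869 = 14999
Net migration: Band 2 + 590 → 1563
Population now: 0–14=891, 15–29=1563, 30–44=21048, 45+=14999
Period 3:
Births: 21048 × 0.138 = 2905
Band 2: 891 × 0.979 = 872
Band 3: 1563 × 0.964 = 1507
Band 4: 21048 × 0.949 + 14999 × 0.482 = 19975 + 7230 = 27205
Net migration: Band 2 + 590 → 1462
Population now: 0–14=2905, 15–29=1462, 30–44=1507, 45+=27205
Period 4:
Births: 1507 × 0.138 = 208
Band 2: 2905 × 0.979 = 2844
Band 3: 1462 × 0.964 = 1409
Band 4: 1507 × 0.949 + 27205 × 0.482 = 1430 + 13113 = 14543
Net migration: Band 2 + 590 → 3434
Population now: 0–14=208, 15–29=3434, 30–44=1409, 45+=14543
Scenario A total after 4 periods: 19594
Scenario B projection —
Period 1:
Births: 7200 × 0.088 = 634
Band 2: 21700 × 0.979 = 21244
Band 3: 6700 × 0.964 = 6459
Band 4: 7200 × 0.949 + 24000 × 0.482 = 6833 + 11568 = 18401
Net migration: Band 2 + 590 → 21834
Population now: 0–14=634, 15–29=21834, 30–44=6459, 45+=18401
Period 2:
Births: 6459 × 0.088 = 568
Band 2: 634 × 0.979 = 621
Band 3: 21834 × 0.964 = 21048
Band 4: 6459 × 0.949 + 18401 × 0.482 = 6130 + 8869 = 14999
Net migration: Band 2 + 590 → 1211
Population now: 0–14=568, 15–29=1211, 30–44=21048, 45+=14999
Period 3:
Births: 21048 × 0.088 = 1852
Band 2: 568 × 0.979 = 556
Band 3: 1211 × 0.964 = 1167
Band 4: 21048 × 0.949 + 14999 × 0.482 = 19975 + 7230 = 27205
Net migration: Band 2 + 590 → 1146
Population now: 0–14=1852, 15–29=1146, 30–44=1167, 45+=27205
Period 4:
Births: 1167 × 0.088 = 103
Band 2: 1852 × 0.979 = 1813
Band 3: 1146 × 0.964 = 1105
Band 4: 1167 × 0.949 + 27205 × 0.482 = 1107 + 13113 = 14220
Net migration: Band 2 + 590 → 2403
Population now: 0–14=103, 15–29=2403, 30–44=1105, 45+=14220
Scenario B total after 4 periods: 17831
Difference B − A = 17831 − 19594 = -1763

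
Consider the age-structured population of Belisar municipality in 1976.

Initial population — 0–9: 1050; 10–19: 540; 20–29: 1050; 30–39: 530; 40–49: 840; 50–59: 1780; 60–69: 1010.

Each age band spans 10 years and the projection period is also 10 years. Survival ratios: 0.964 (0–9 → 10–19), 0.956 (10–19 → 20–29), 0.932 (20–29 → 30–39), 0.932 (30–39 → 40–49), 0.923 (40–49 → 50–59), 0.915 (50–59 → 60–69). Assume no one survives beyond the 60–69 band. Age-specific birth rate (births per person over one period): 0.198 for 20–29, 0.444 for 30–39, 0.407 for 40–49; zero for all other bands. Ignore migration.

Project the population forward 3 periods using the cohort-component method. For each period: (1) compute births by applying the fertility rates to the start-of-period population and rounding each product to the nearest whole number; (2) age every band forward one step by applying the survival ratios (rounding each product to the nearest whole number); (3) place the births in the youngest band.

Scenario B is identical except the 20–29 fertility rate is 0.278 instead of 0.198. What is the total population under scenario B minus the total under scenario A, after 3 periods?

[period 1]
Births: 1050 × 0.198 = 208, 530 × 0.444 = 235, 840 × 0.407 = 342 → 785
10–19: 1050 × 0.964 = 1012
20–29: 540 × 0.956 = 516
30–39: 1050 × 0.932 = 979
40–49: 530 × 0.932 = 494
50–59: 840 × 0.923 = 775
60–69: 1780 × 0.915 = 1629
→ [785, 1012, 516, 979, 494, 775, 1629]
[period 2]
Births: 516 × 0.198 = 102, 979 × 0.444 = 435, 494 × 0.407 = 201 → 738
10–19: 785 × 0.964 = 757
20–29: 1012 × 0.956 = 967
30–39: 516 × 0.932 = 481
40–49: 979 × 0.932 = 912
50–59: 494 × 0.923 = 456
60–69: 775 × 0.915 = 709
→ [738, 757, 967, 481, 912, 456, 709]
[period 3]
Births: 967 × 0.198 = 191, 481 × 0.444 = 214, 912 × 0.407 = 371 → 776
10–19: 738 × 0.964 = 711
20–29: 757 × 0.956 = 724
30–39: 967 × 0.932 = 901
40–49: 481 × 0.932 = 448
50–59: 912 × 0.923 = 842
60–69: 456 × 0.915 = 417
→ [776, 711, 724, 901, 448, 842, 417]
Scenario A total after 3 periods: 4819
Scenario B projection —
[period 1]
Births: 1050 × 0.278 = 292, 530 × 0.444 = 235, 840 × 0.407 = 342 → 869
10–19: 1050 × 0.964 = 1012
20–29: 540 × 0.956 = 516
30–39: 1050 × 0.932 = 979
40–49: 530 × 0.932 = 494
50–59: 840 × 0.923 = 775
60–69: 1780 × 0.915 = 1629
→ [869, 1012, 516, 979, 494, 775, 1629]
[period 2]
Births: 516 × 0.278 = 143, 979 × 0.444 = 435, 494 × 0.407 = 201 → 779
10–19: 869 × 0.964 = 838
20–29: 1012 × 0.956 = 967
30–39: 516 × 0.932 = 481
40–49: 979 × 0.932 = 912
50–59: 494 × 0.923 = 456
60–69: 775 × 0.915 = 709
→ [779, 838, 967, 481, 912, 456, 709]
[period 3]
Births: 967 × 0.278 = 269, 481 × 0.444 = 214, 912 × 0.407 = 371 → 854
10–19: 779 × 0.964 = 751
20–29: 838 × 0.956 = 801
30–39: 967 × 0.932 = 901
40–49: 481 × 0.932 = 448
50–59: 912 × 0.923 = 842
60–69: 456 × 0.915 = 417
→ [854, 751, 801, 901, 448, 842, 417]
Scenario B total after 3 periods: 5014
Difference B − A = 5014 − 4819 = 195

195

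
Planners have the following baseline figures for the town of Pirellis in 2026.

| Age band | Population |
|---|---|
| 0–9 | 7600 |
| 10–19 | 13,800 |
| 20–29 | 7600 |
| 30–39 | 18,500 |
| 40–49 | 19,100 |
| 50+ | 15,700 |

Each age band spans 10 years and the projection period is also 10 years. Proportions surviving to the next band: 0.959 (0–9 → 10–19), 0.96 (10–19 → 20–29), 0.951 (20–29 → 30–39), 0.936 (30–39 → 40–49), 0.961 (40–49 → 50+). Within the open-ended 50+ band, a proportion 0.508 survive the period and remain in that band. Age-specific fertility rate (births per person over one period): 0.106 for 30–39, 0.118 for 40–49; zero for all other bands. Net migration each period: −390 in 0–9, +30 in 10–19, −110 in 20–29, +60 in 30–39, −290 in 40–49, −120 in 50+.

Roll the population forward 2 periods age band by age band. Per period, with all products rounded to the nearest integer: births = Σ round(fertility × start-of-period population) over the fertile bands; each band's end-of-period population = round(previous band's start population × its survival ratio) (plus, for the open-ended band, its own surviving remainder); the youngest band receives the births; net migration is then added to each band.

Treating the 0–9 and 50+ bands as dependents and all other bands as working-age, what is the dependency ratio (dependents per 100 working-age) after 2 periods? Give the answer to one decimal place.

107.6

Period 1:
Births: 18500 × 0.106 = 1961, 19100 × 0.118 = 2254 → total 4215
10–19: 7600 × 0.959 = 7288
20–29: 13800 × 0.96 = 13248
30–39: 7600 × 0.951 = 7228
40–49: 18500 × 0.936 = 17316
50+: 19100 × 0.961 + 15700 × 0.508 = 18355 + 7976 = 26331
Net migration: 0–9 − 390 → 3825; 10–19 + 30 → 7318; 20–29 − 110 → 13138; 30–39 + 60 → 7288; 40–49 − 290 → 17026; 50+ − 120 → 26211
Giving 3825 / 7318 / 13138 / 7288 / 17026 / 26211.
Period 2:
Births: 7288 × 0.106 = 773, 17026 × 0.118 = 2009 → total 2782
10–19: 3825 × 0.959 = 3668
20–29: 7318 × 0.96 = 7025
30–39: 13138 × 0.951 = 12494
40–49: 7288 × 0.936 = 6822
50+: 17026 × 0.961 + 26211 × 0.508 = 16362 + 13315 = 29677
Net migration: 0–9 − 390 → 2392; 10–19 + 30 → 3698; 20–29 − 110 → 6915; 30–39 + 60 → 12554; 40–49 − 290 → 6532; 50+ − 120 → 29557
Giving 2392 / 3698 / 6915 / 12554 / 6532 / 29557.
Dependents (band 0–9 + band 50+) = 2392 + 29557 = 31949; working-age = 29699; ratio = 31949/29699 × 100 = 107.6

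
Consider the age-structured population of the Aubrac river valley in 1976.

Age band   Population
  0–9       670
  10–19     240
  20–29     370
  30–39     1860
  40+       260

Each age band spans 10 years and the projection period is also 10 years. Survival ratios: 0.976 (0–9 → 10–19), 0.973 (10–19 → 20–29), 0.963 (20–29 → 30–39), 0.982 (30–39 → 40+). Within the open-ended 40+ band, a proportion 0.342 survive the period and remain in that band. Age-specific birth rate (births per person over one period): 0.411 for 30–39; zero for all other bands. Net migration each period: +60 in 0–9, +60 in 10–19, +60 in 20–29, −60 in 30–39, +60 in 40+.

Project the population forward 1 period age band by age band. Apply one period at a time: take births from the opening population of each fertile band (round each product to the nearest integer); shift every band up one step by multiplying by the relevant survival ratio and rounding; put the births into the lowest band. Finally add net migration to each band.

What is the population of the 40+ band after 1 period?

1976

Period 1:
Births: 1860 × 0.411 = 764
10–19: 670 × 0.976 = 654
20–29: 240 × 0.973 = 234
30–39: 370 × 0.963 = 356
40+: 1860 × 0.982 + 260 × 0.342 = 1827 + 89 = 1916
Net migration: 0–9 + 60 → 824; 10–19 + 60 → 714; 20–29 + 60 → 294; 30–39 − 60 → 296; 40+ + 60 → 1976
End of period: [824, 714, 294, 296, 1976]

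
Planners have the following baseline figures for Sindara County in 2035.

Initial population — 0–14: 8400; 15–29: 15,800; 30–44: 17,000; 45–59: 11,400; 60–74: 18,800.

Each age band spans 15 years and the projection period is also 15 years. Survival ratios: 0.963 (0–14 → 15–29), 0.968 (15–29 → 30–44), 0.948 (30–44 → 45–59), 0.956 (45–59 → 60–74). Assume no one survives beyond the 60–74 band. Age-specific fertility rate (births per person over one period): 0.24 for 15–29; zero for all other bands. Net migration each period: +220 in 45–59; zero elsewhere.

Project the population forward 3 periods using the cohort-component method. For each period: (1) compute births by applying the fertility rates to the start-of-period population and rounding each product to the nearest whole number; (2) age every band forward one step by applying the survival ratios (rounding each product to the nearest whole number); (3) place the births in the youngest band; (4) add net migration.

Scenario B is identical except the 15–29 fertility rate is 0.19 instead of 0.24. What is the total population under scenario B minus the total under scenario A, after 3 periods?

-1453

After projecting period 1:
Births: 15800 × 0.24 = 3792
15–29: 8400 × 0.963 = 8089
30–44: 15800 × 0.968 = 15294
45–59: 17000 × 0.948 = 16116
60–74: 11400 × 0.956 = 10898
Net migration: 45–59 + 220 → 16336
Giving 3792 / 8089 / 15294 / 16336 / 10898.
After projecting period 2:
Births: 8089 × 0.24 = 1941
15–29: 3792 × 0.963 = 3652
30–44: 8089 × 0.968 = 7830
45–59: 15294 × 0.948 = 14499
60–74: 16336 × 0.956 = 15617
Net migration: 45–59 + 220 → 14719
Giving 1941 / 3652 / 7830 / 14719 / 15617.
After projecting period 3:
Births: 3652 × 0.24 = 876
15–29: 1941 × 0.963 = 1869
30–44: 3652 × 0.968 = 3535
45–59: 7830 × 0.948 = 7423
60–74: 14719 × 0.956 = 14071
Net migration: 45–59 + 220 → 7643
Giving 876 / 1869 / 3535 / 7643 / 14071.
Scenario A total after 3 periods: 27994
Scenario B projection —
After projecting period 1:
Births: 15800 × 0.19 = 3002
15–29: 8400 × 0.963 = 8089
30–44: 15800 × 0.968 = 15294
45–59: 17000 × 0.948 = 16116
60–74: 11400 × 0.956 = 10898
Net migration: 45–59 + 220 → 16336
Giving 3002 / 8089 / 15294 / 16336 / 10898.
After projecting period 2:
Births: 8089 × 0.19 = 1537
15–29: 3002 × 0.963 = 2891
30–44: 8089 × 0.968 = 7830
45–59: 15294 × 0.948 = 14499
60–74: 16336 × 0.956 = 15617
Net migration: 45–59 + 220 → 14719
Giving 1537 / 2891 / 7830 / 14719 / 15617.
After projecting period 3:
Births: 2891 × 0.19 = 549
15–29: 1537 × 0.963 = 1480
30–44: 2891 × 0.968 = 2798
45–59: 7830 × 0.948 = 7423
60–74: 14719 × 0.956 = 14071
Net migration: 45–59 + 220 → 7643
Giving 549 / 1480 / 2798 / 7643 / 14071.
Scenario B total after 3 periods: 26541
Difference B − A = 26541 − 27994 = -1453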